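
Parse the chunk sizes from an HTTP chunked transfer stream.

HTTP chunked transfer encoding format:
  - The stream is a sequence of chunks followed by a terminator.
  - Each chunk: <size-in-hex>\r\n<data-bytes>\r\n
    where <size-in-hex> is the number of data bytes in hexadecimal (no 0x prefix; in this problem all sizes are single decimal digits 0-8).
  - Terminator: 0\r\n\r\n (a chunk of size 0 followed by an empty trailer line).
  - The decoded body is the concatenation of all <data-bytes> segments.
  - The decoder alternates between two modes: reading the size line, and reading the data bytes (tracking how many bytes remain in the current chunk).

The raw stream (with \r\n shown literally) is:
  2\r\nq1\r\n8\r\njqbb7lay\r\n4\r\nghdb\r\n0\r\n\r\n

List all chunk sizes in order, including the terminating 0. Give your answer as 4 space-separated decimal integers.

Chunk 1: stream[0..1]='2' size=0x2=2, data at stream[3..5]='q1' -> body[0..2], body so far='q1'
Chunk 2: stream[7..8]='8' size=0x8=8, data at stream[10..18]='jqbb7lay' -> body[2..10], body so far='q1jqbb7lay'
Chunk 3: stream[20..21]='4' size=0x4=4, data at stream[23..27]='ghdb' -> body[10..14], body so far='q1jqbb7layghdb'
Chunk 4: stream[29..30]='0' size=0 (terminator). Final body='q1jqbb7layghdb' (14 bytes)

Answer: 2 8 4 0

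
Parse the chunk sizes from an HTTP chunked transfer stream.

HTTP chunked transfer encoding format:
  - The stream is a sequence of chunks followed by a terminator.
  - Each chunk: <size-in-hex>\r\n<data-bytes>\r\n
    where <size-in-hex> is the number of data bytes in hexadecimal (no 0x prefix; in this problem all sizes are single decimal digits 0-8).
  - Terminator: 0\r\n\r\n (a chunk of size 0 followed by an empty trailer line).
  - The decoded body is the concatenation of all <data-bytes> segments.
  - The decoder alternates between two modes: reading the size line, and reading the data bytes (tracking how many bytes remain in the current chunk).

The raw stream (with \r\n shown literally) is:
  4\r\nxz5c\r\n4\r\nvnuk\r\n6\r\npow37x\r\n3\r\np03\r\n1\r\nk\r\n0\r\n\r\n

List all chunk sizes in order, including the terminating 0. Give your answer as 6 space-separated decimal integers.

Chunk 1: stream[0..1]='4' size=0x4=4, data at stream[3..7]='xz5c' -> body[0..4], body so far='xz5c'
Chunk 2: stream[9..10]='4' size=0x4=4, data at stream[12..16]='vnuk' -> body[4..8], body so far='xz5cvnuk'
Chunk 3: stream[18..19]='6' size=0x6=6, data at stream[21..27]='pow37x' -> body[8..14], body so far='xz5cvnukpow37x'
Chunk 4: stream[29..30]='3' size=0x3=3, data at stream[32..35]='p03' -> body[14..17], body so far='xz5cvnukpow37xp03'
Chunk 5: stream[37..38]='1' size=0x1=1, data at stream[40..41]='k' -> body[17..18], body so far='xz5cvnukpow37xp03k'
Chunk 6: stream[43..44]='0' size=0 (terminator). Final body='xz5cvnukpow37xp03k' (18 bytes)

Answer: 4 4 6 3 1 0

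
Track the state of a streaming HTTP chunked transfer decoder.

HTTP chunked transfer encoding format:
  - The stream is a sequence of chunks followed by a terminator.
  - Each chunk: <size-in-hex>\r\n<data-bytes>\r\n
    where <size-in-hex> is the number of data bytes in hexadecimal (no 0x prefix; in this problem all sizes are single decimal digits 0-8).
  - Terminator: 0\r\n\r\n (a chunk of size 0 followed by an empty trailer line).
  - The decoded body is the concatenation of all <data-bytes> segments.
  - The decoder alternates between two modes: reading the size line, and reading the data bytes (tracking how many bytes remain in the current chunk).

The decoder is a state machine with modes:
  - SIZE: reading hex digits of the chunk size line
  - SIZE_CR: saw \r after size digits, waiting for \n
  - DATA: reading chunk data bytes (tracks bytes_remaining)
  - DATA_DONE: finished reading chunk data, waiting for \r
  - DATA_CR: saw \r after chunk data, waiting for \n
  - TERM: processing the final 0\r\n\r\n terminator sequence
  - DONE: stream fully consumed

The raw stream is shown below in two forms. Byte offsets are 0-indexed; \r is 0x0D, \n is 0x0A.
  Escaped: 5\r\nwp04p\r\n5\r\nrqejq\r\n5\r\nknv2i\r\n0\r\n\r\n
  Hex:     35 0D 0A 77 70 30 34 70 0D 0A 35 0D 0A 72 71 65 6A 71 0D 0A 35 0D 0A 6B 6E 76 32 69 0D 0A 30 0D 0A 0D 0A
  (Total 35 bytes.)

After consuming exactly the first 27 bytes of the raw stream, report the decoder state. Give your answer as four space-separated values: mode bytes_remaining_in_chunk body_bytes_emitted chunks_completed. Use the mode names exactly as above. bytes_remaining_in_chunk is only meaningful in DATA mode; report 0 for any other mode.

Answer: DATA 1 14 2

Derivation:
Byte 0 = '5': mode=SIZE remaining=0 emitted=0 chunks_done=0
Byte 1 = 0x0D: mode=SIZE_CR remaining=0 emitted=0 chunks_done=0
Byte 2 = 0x0A: mode=DATA remaining=5 emitted=0 chunks_done=0
Byte 3 = 'w': mode=DATA remaining=4 emitted=1 chunks_done=0
Byte 4 = 'p': mode=DATA remaining=3 emitted=2 chunks_done=0
Byte 5 = '0': mode=DATA remaining=2 emitted=3 chunks_done=0
Byte 6 = '4': mode=DATA remaining=1 emitted=4 chunks_done=0
Byte 7 = 'p': mode=DATA_DONE remaining=0 emitted=5 chunks_done=0
Byte 8 = 0x0D: mode=DATA_CR remaining=0 emitted=5 chunks_done=0
Byte 9 = 0x0A: mode=SIZE remaining=0 emitted=5 chunks_done=1
Byte 10 = '5': mode=SIZE remaining=0 emitted=5 chunks_done=1
Byte 11 = 0x0D: mode=SIZE_CR remaining=0 emitted=5 chunks_done=1
Byte 12 = 0x0A: mode=DATA remaining=5 emitted=5 chunks_done=1
Byte 13 = 'r': mode=DATA remaining=4 emitted=6 chunks_done=1
Byte 14 = 'q': mode=DATA remaining=3 emitted=7 chunks_done=1
Byte 15 = 'e': mode=DATA remaining=2 emitted=8 chunks_done=1
Byte 16 = 'j': mode=DATA remaining=1 emitted=9 chunks_done=1
Byte 17 = 'q': mode=DATA_DONE remaining=0 emitted=10 chunks_done=1
Byte 18 = 0x0D: mode=DATA_CR remaining=0 emitted=10 chunks_done=1
Byte 19 = 0x0A: mode=SIZE remaining=0 emitted=10 chunks_done=2
Byte 20 = '5': mode=SIZE remaining=0 emitted=10 chunks_done=2
Byte 21 = 0x0D: mode=SIZE_CR remaining=0 emitted=10 chunks_done=2
Byte 22 = 0x0A: mode=DATA remaining=5 emitted=10 chunks_done=2
Byte 23 = 'k': mode=DATA remaining=4 emitted=11 chunks_done=2
Byte 24 = 'n': mode=DATA remaining=3 emitted=12 chunks_done=2
Byte 25 = 'v': mode=DATA remaining=2 emitted=13 chunks_done=2
Byte 26 = '2': mode=DATA remaining=1 emitted=14 chunks_done=2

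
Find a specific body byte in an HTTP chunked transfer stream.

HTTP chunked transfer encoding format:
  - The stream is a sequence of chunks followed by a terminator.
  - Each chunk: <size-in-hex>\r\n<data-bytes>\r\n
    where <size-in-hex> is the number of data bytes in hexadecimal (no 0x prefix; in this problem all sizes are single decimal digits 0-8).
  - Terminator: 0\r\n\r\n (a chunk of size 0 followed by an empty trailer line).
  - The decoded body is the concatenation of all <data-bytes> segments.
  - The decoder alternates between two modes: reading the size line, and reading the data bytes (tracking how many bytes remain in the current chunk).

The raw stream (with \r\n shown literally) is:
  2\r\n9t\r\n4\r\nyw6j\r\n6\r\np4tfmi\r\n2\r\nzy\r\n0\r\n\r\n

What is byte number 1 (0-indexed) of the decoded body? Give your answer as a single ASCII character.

Answer: t

Derivation:
Chunk 1: stream[0..1]='2' size=0x2=2, data at stream[3..5]='9t' -> body[0..2], body so far='9t'
Chunk 2: stream[7..8]='4' size=0x4=4, data at stream[10..14]='yw6j' -> body[2..6], body so far='9tyw6j'
Chunk 3: stream[16..17]='6' size=0x6=6, data at stream[19..25]='p4tfmi' -> body[6..12], body so far='9tyw6jp4tfmi'
Chunk 4: stream[27..28]='2' size=0x2=2, data at stream[30..32]='zy' -> body[12..14], body so far='9tyw6jp4tfmizy'
Chunk 5: stream[34..35]='0' size=0 (terminator). Final body='9tyw6jp4tfmizy' (14 bytes)
Body byte 1 = 't'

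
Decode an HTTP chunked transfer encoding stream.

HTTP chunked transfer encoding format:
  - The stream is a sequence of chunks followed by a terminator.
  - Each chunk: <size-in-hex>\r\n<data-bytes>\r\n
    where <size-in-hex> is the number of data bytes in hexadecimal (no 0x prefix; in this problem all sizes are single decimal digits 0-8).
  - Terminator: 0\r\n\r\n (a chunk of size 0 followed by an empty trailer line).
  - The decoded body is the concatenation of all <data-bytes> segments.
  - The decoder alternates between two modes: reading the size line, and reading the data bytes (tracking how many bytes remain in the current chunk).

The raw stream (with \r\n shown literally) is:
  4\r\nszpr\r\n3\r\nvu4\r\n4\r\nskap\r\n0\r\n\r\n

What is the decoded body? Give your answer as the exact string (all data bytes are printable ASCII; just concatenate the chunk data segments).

Chunk 1: stream[0..1]='4' size=0x4=4, data at stream[3..7]='szpr' -> body[0..4], body so far='szpr'
Chunk 2: stream[9..10]='3' size=0x3=3, data at stream[12..15]='vu4' -> body[4..7], body so far='szprvu4'
Chunk 3: stream[17..18]='4' size=0x4=4, data at stream[20..24]='skap' -> body[7..11], body so far='szprvu4skap'
Chunk 4: stream[26..27]='0' size=0 (terminator). Final body='szprvu4skap' (11 bytes)

Answer: szprvu4skap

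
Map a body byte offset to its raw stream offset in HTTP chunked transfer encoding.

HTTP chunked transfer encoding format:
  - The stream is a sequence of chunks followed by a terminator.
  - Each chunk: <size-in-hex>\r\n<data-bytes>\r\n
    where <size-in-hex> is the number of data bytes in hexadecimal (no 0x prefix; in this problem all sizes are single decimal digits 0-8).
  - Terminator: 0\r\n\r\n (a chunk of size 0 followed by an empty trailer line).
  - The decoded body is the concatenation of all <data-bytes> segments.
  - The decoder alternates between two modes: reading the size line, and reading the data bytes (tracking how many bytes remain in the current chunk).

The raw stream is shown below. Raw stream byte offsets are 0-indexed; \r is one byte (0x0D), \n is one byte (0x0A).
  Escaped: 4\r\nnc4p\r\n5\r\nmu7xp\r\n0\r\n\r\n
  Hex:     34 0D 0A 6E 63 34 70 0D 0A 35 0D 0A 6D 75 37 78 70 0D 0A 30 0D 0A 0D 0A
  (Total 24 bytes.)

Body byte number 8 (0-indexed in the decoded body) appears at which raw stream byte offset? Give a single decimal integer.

Chunk 1: stream[0..1]='4' size=0x4=4, data at stream[3..7]='nc4p' -> body[0..4], body so far='nc4p'
Chunk 2: stream[9..10]='5' size=0x5=5, data at stream[12..17]='mu7xp' -> body[4..9], body so far='nc4pmu7xp'
Chunk 3: stream[19..20]='0' size=0 (terminator). Final body='nc4pmu7xp' (9 bytes)
Body byte 8 at stream offset 16

Answer: 16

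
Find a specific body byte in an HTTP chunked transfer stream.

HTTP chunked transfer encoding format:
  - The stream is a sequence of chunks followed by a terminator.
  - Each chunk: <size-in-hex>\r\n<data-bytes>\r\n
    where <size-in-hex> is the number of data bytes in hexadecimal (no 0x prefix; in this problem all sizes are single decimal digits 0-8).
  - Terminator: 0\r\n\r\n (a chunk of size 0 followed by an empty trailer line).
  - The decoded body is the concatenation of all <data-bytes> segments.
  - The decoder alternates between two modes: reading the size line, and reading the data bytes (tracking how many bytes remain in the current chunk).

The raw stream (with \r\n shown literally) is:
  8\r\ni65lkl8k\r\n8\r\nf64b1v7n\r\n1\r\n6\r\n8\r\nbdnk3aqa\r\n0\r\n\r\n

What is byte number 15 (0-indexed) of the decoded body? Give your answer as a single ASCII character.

Chunk 1: stream[0..1]='8' size=0x8=8, data at stream[3..11]='i65lkl8k' -> body[0..8], body so far='i65lkl8k'
Chunk 2: stream[13..14]='8' size=0x8=8, data at stream[16..24]='f64b1v7n' -> body[8..16], body so far='i65lkl8kf64b1v7n'
Chunk 3: stream[26..27]='1' size=0x1=1, data at stream[29..30]='6' -> body[16..17], body so far='i65lkl8kf64b1v7n6'
Chunk 4: stream[32..33]='8' size=0x8=8, data at stream[35..43]='bdnk3aqa' -> body[17..25], body so far='i65lkl8kf64b1v7n6bdnk3aqa'
Chunk 5: stream[45..46]='0' size=0 (terminator). Final body='i65lkl8kf64b1v7n6bdnk3aqa' (25 bytes)
Body byte 15 = 'n'

Answer: n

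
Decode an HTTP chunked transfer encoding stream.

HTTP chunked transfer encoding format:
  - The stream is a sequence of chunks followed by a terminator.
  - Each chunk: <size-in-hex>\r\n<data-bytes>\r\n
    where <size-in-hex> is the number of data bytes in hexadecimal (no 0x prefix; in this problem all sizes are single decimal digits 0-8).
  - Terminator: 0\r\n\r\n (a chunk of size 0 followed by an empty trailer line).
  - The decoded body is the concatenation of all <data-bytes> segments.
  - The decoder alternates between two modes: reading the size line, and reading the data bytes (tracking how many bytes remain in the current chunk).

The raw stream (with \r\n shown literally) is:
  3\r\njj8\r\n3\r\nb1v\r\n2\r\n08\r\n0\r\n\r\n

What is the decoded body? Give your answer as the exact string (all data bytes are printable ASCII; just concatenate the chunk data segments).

Answer: jj8b1v08

Derivation:
Chunk 1: stream[0..1]='3' size=0x3=3, data at stream[3..6]='jj8' -> body[0..3], body so far='jj8'
Chunk 2: stream[8..9]='3' size=0x3=3, data at stream[11..14]='b1v' -> body[3..6], body so far='jj8b1v'
Chunk 3: stream[16..17]='2' size=0x2=2, data at stream[19..21]='08' -> body[6..8], body so far='jj8b1v08'
Chunk 4: stream[23..24]='0' size=0 (terminator). Final body='jj8b1v08' (8 bytes)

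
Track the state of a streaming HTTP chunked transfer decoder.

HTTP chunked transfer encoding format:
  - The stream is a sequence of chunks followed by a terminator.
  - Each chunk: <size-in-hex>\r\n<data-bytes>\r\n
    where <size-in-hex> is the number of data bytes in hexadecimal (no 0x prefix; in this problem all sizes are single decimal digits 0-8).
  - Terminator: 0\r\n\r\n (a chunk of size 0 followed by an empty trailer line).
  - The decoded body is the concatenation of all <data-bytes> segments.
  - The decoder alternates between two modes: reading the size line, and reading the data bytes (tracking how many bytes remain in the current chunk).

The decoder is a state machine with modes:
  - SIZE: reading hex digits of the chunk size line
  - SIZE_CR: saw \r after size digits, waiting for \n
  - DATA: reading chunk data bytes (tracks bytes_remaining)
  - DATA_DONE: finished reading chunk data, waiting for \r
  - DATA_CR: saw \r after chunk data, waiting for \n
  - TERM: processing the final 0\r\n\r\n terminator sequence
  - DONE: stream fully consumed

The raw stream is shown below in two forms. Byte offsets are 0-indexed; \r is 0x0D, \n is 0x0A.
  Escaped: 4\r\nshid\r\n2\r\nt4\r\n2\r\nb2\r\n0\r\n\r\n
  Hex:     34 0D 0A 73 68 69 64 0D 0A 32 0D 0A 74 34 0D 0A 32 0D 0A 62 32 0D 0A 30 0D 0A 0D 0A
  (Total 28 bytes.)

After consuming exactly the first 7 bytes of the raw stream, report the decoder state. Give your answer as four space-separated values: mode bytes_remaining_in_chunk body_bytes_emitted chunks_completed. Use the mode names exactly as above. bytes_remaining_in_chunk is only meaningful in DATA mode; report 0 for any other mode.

Byte 0 = '4': mode=SIZE remaining=0 emitted=0 chunks_done=0
Byte 1 = 0x0D: mode=SIZE_CR remaining=0 emitted=0 chunks_done=0
Byte 2 = 0x0A: mode=DATA remaining=4 emitted=0 chunks_done=0
Byte 3 = 's': mode=DATA remaining=3 emitted=1 chunks_done=0
Byte 4 = 'h': mode=DATA remaining=2 emitted=2 chunks_done=0
Byte 5 = 'i': mode=DATA remaining=1 emitted=3 chunks_done=0
Byte 6 = 'd': mode=DATA_DONE remaining=0 emitted=4 chunks_done=0

Answer: DATA_DONE 0 4 0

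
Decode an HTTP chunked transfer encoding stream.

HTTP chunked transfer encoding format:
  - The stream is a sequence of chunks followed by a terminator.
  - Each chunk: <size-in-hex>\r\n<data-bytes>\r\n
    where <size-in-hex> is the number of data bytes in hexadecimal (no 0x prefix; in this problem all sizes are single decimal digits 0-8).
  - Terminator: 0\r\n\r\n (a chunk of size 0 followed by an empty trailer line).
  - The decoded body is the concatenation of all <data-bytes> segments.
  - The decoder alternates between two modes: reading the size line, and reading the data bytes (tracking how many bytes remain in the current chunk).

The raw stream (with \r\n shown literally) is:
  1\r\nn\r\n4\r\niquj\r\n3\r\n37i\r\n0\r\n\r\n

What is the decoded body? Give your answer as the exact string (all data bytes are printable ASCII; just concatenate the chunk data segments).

Chunk 1: stream[0..1]='1' size=0x1=1, data at stream[3..4]='n' -> body[0..1], body so far='n'
Chunk 2: stream[6..7]='4' size=0x4=4, data at stream[9..13]='iquj' -> body[1..5], body so far='niquj'
Chunk 3: stream[15..16]='3' size=0x3=3, data at stream[18..21]='37i' -> body[5..8], body so far='niquj37i'
Chunk 4: stream[23..24]='0' size=0 (terminator). Final body='niquj37i' (8 bytes)

Answer: niquj37i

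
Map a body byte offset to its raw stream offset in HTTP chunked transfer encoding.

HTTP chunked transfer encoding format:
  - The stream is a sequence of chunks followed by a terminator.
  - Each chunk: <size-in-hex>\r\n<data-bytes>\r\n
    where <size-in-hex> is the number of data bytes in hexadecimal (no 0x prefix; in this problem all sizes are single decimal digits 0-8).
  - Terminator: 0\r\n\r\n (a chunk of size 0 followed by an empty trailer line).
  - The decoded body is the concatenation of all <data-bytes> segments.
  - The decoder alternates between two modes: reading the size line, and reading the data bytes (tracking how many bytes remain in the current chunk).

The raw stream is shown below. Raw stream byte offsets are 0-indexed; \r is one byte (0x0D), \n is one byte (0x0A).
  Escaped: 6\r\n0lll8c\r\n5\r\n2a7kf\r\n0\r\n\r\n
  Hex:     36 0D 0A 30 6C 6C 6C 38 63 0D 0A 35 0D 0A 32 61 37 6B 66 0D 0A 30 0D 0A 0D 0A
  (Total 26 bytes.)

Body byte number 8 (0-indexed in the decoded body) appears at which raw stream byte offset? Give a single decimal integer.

Answer: 16

Derivation:
Chunk 1: stream[0..1]='6' size=0x6=6, data at stream[3..9]='0lll8c' -> body[0..6], body so far='0lll8c'
Chunk 2: stream[11..12]='5' size=0x5=5, data at stream[14..19]='2a7kf' -> body[6..11], body so far='0lll8c2a7kf'
Chunk 3: stream[21..22]='0' size=0 (terminator). Final body='0lll8c2a7kf' (11 bytes)
Body byte 8 at stream offset 16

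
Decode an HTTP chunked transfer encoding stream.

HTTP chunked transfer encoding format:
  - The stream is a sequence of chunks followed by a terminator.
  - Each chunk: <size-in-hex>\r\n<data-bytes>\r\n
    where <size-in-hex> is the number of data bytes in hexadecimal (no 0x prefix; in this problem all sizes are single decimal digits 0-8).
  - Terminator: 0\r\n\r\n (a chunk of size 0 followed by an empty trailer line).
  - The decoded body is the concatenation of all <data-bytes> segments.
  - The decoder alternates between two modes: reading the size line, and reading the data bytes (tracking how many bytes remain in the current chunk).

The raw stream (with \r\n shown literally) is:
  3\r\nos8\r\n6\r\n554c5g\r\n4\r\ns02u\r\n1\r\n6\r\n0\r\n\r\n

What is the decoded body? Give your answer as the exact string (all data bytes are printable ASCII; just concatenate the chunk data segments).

Answer: os8554c5gs02u6

Derivation:
Chunk 1: stream[0..1]='3' size=0x3=3, data at stream[3..6]='os8' -> body[0..3], body so far='os8'
Chunk 2: stream[8..9]='6' size=0x6=6, data at stream[11..17]='554c5g' -> body[3..9], body so far='os8554c5g'
Chunk 3: stream[19..20]='4' size=0x4=4, data at stream[22..26]='s02u' -> body[9..13], body so far='os8554c5gs02u'
Chunk 4: stream[28..29]='1' size=0x1=1, data at stream[31..32]='6' -> body[13..14], body so far='os8554c5gs02u6'
Chunk 5: stream[34..35]='0' size=0 (terminator). Final body='os8554c5gs02u6' (14 bytes)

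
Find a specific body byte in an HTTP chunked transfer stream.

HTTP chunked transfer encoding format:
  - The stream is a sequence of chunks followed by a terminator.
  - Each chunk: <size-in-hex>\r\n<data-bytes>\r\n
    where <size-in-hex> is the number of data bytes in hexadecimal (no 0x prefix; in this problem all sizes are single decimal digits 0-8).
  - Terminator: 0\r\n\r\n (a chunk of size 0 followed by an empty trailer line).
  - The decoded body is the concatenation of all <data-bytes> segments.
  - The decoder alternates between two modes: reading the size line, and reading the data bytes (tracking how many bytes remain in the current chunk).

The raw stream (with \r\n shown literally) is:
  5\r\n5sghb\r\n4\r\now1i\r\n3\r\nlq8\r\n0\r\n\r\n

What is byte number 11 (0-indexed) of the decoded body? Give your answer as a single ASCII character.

Answer: 8

Derivation:
Chunk 1: stream[0..1]='5' size=0x5=5, data at stream[3..8]='5sghb' -> body[0..5], body so far='5sghb'
Chunk 2: stream[10..11]='4' size=0x4=4, data at stream[13..17]='ow1i' -> body[5..9], body so far='5sghbow1i'
Chunk 3: stream[19..20]='3' size=0x3=3, data at stream[22..25]='lq8' -> body[9..12], body so far='5sghbow1ilq8'
Chunk 4: stream[27..28]='0' size=0 (terminator). Final body='5sghbow1ilq8' (12 bytes)
Body byte 11 = '8'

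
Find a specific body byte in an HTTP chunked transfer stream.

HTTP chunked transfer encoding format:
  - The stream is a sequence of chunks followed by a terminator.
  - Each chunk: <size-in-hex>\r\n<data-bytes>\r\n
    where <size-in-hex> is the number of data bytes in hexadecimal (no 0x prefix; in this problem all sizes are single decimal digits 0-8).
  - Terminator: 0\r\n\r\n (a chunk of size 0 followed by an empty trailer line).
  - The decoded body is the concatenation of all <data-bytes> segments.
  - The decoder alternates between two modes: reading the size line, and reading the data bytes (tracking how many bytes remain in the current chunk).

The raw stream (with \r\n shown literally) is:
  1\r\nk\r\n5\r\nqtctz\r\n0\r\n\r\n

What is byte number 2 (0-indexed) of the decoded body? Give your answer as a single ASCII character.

Chunk 1: stream[0..1]='1' size=0x1=1, data at stream[3..4]='k' -> body[0..1], body so far='k'
Chunk 2: stream[6..7]='5' size=0x5=5, data at stream[9..14]='qtctz' -> body[1..6], body so far='kqtctz'
Chunk 3: stream[16..17]='0' size=0 (terminator). Final body='kqtctz' (6 bytes)
Body byte 2 = 't'

Answer: t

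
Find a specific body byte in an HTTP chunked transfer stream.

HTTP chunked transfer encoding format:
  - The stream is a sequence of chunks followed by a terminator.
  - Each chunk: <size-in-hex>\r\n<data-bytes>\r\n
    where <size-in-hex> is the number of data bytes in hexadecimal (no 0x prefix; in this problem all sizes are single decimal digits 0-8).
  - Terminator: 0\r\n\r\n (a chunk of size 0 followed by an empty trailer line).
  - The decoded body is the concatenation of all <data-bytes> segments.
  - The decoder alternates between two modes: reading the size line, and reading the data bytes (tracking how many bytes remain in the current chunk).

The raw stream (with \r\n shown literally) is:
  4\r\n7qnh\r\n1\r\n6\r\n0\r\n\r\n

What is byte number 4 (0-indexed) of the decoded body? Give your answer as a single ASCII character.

Answer: 6

Derivation:
Chunk 1: stream[0..1]='4' size=0x4=4, data at stream[3..7]='7qnh' -> body[0..4], body so far='7qnh'
Chunk 2: stream[9..10]='1' size=0x1=1, data at stream[12..13]='6' -> body[4..5], body so far='7qnh6'
Chunk 3: stream[15..16]='0' size=0 (terminator). Final body='7qnh6' (5 bytes)
Body byte 4 = '6'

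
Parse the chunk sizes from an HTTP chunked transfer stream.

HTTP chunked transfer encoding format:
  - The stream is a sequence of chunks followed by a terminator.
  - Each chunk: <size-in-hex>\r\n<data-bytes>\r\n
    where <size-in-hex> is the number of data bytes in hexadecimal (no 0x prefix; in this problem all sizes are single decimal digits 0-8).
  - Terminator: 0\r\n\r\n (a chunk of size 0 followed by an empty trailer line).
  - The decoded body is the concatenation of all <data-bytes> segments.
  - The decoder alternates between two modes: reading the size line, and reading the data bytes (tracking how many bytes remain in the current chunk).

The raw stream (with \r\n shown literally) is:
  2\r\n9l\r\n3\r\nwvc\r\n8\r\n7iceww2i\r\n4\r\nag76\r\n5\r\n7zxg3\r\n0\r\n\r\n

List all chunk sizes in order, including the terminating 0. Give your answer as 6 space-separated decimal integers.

Chunk 1: stream[0..1]='2' size=0x2=2, data at stream[3..5]='9l' -> body[0..2], body so far='9l'
Chunk 2: stream[7..8]='3' size=0x3=3, data at stream[10..13]='wvc' -> body[2..5], body so far='9lwvc'
Chunk 3: stream[15..16]='8' size=0x8=8, data at stream[18..26]='7iceww2i' -> body[5..13], body so far='9lwvc7iceww2i'
Chunk 4: stream[28..29]='4' size=0x4=4, data at stream[31..35]='ag76' -> body[13..17], body so far='9lwvc7iceww2iag76'
Chunk 5: stream[37..38]='5' size=0x5=5, data at stream[40..45]='7zxg3' -> body[17..22], body so far='9lwvc7iceww2iag767zxg3'
Chunk 6: stream[47..48]='0' size=0 (terminator). Final body='9lwvc7iceww2iag767zxg3' (22 bytes)

Answer: 2 3 8 4 5 0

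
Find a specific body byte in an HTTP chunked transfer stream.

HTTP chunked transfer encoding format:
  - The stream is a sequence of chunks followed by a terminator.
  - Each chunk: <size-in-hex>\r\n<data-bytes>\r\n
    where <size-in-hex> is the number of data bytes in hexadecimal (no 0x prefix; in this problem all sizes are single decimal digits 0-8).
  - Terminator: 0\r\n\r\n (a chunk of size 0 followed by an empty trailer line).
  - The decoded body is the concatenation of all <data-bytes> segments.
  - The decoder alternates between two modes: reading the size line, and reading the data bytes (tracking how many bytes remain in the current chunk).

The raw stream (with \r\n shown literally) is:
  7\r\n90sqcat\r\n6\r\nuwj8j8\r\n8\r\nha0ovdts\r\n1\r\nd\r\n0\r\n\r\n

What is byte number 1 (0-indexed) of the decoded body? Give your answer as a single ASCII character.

Chunk 1: stream[0..1]='7' size=0x7=7, data at stream[3..10]='90sqcat' -> body[0..7], body so far='90sqcat'
Chunk 2: stream[12..13]='6' size=0x6=6, data at stream[15..21]='uwj8j8' -> body[7..13], body so far='90sqcatuwj8j8'
Chunk 3: stream[23..24]='8' size=0x8=8, data at stream[26..34]='ha0ovdts' -> body[13..21], body so far='90sqcatuwj8j8ha0ovdts'
Chunk 4: stream[36..37]='1' size=0x1=1, data at stream[39..40]='d' -> body[21..22], body so far='90sqcatuwj8j8ha0ovdtsd'
Chunk 5: stream[42..43]='0' size=0 (terminator). Final body='90sqcatuwj8j8ha0ovdtsd' (22 bytes)
Body byte 1 = '0'

Answer: 0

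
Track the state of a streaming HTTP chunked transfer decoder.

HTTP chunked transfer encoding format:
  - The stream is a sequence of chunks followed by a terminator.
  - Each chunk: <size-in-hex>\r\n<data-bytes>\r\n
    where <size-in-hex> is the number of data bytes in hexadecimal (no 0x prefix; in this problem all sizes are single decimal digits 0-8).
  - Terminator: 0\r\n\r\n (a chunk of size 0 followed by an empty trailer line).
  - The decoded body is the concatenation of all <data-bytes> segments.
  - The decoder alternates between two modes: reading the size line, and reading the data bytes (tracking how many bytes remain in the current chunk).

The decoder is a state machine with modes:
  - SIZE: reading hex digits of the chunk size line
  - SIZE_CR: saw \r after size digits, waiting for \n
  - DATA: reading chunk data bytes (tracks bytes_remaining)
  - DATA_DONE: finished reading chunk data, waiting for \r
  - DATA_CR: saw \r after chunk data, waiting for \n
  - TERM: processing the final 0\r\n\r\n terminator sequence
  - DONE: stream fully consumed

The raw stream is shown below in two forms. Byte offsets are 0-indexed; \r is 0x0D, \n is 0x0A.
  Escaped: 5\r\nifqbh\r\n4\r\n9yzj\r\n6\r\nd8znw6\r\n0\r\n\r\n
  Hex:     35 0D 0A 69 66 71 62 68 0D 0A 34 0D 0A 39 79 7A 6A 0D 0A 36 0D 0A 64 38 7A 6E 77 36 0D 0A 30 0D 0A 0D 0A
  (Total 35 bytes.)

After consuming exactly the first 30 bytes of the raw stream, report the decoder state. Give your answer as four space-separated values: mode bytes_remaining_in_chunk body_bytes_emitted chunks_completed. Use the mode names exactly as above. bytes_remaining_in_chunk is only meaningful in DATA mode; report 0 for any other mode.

Byte 0 = '5': mode=SIZE remaining=0 emitted=0 chunks_done=0
Byte 1 = 0x0D: mode=SIZE_CR remaining=0 emitted=0 chunks_done=0
Byte 2 = 0x0A: mode=DATA remaining=5 emitted=0 chunks_done=0
Byte 3 = 'i': mode=DATA remaining=4 emitted=1 chunks_done=0
Byte 4 = 'f': mode=DATA remaining=3 emitted=2 chunks_done=0
Byte 5 = 'q': mode=DATA remaining=2 emitted=3 chunks_done=0
Byte 6 = 'b': mode=DATA remaining=1 emitted=4 chunks_done=0
Byte 7 = 'h': mode=DATA_DONE remaining=0 emitted=5 chunks_done=0
Byte 8 = 0x0D: mode=DATA_CR remaining=0 emitted=5 chunks_done=0
Byte 9 = 0x0A: mode=SIZE remaining=0 emitted=5 chunks_done=1
Byte 10 = '4': mode=SIZE remaining=0 emitted=5 chunks_done=1
Byte 11 = 0x0D: mode=SIZE_CR remaining=0 emitted=5 chunks_done=1
Byte 12 = 0x0A: mode=DATA remaining=4 emitted=5 chunks_done=1
Byte 13 = '9': mode=DATA remaining=3 emitted=6 chunks_done=1
Byte 14 = 'y': mode=DATA remaining=2 emitted=7 chunks_done=1
Byte 15 = 'z': mode=DATA remaining=1 emitted=8 chunks_done=1
Byte 16 = 'j': mode=DATA_DONE remaining=0 emitted=9 chunks_done=1
Byte 17 = 0x0D: mode=DATA_CR remaining=0 emitted=9 chunks_done=1
Byte 18 = 0x0A: mode=SIZE remaining=0 emitted=9 chunks_done=2
Byte 19 = '6': mode=SIZE remaining=0 emitted=9 chunks_done=2
Byte 20 = 0x0D: mode=SIZE_CR remaining=0 emitted=9 chunks_done=2
Byte 21 = 0x0A: mode=DATA remaining=6 emitted=9 chunks_done=2
Byte 22 = 'd': mode=DATA remaining=5 emitted=10 chunks_done=2
Byte 23 = '8': mode=DATA remaining=4 emitted=11 chunks_done=2
Byte 24 = 'z': mode=DATA remaining=3 emitted=12 chunks_done=2
Byte 25 = 'n': mode=DATA remaining=2 emitted=13 chunks_done=2
Byte 26 = 'w': mode=DATA remaining=1 emitted=14 chunks_done=2
Byte 27 = '6': mode=DATA_DONE remaining=0 emitted=15 chunks_done=2
Byte 28 = 0x0D: mode=DATA_CR remaining=0 emitted=15 chunks_done=2
Byte 29 = 0x0A: mode=SIZE remaining=0 emitted=15 chunks_done=3

Answer: SIZE 0 15 3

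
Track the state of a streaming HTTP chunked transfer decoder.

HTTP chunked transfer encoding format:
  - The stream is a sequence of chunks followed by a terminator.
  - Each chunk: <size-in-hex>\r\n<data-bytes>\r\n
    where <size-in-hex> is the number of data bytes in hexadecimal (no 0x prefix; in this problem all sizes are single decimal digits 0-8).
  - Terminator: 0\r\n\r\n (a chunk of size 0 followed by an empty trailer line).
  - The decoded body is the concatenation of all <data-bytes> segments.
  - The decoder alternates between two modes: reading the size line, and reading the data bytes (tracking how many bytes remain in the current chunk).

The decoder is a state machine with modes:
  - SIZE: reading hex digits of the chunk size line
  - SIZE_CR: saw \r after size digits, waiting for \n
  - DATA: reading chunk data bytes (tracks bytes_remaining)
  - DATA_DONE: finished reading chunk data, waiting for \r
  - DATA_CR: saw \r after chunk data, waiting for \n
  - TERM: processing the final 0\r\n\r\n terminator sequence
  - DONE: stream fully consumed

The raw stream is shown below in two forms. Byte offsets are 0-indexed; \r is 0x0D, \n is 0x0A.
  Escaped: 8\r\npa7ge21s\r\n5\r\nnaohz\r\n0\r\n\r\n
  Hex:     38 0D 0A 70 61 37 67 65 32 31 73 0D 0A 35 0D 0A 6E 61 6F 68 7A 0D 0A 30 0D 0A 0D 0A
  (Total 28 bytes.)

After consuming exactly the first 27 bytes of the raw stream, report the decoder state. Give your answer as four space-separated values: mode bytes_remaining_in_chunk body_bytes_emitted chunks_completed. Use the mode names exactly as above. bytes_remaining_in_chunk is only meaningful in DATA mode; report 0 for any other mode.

Byte 0 = '8': mode=SIZE remaining=0 emitted=0 chunks_done=0
Byte 1 = 0x0D: mode=SIZE_CR remaining=0 emitted=0 chunks_done=0
Byte 2 = 0x0A: mode=DATA remaining=8 emitted=0 chunks_done=0
Byte 3 = 'p': mode=DATA remaining=7 emitted=1 chunks_done=0
Byte 4 = 'a': mode=DATA remaining=6 emitted=2 chunks_done=0
Byte 5 = '7': mode=DATA remaining=5 emitted=3 chunks_done=0
Byte 6 = 'g': mode=DATA remaining=4 emitted=4 chunks_done=0
Byte 7 = 'e': mode=DATA remaining=3 emitted=5 chunks_done=0
Byte 8 = '2': mode=DATA remaining=2 emitted=6 chunks_done=0
Byte 9 = '1': mode=DATA remaining=1 emitted=7 chunks_done=0
Byte 10 = 's': mode=DATA_DONE remaining=0 emitted=8 chunks_done=0
Byte 11 = 0x0D: mode=DATA_CR remaining=0 emitted=8 chunks_done=0
Byte 12 = 0x0A: mode=SIZE remaining=0 emitted=8 chunks_done=1
Byte 13 = '5': mode=SIZE remaining=0 emitted=8 chunks_done=1
Byte 14 = 0x0D: mode=SIZE_CR remaining=0 emitted=8 chunks_done=1
Byte 15 = 0x0A: mode=DATA remaining=5 emitted=8 chunks_done=1
Byte 16 = 'n': mode=DATA remaining=4 emitted=9 chunks_done=1
Byte 17 = 'a': mode=DATA remaining=3 emitted=10 chunks_done=1
Byte 18 = 'o': mode=DATA remaining=2 emitted=11 chunks_done=1
Byte 19 = 'h': mode=DATA remaining=1 emitted=12 chunks_done=1
Byte 20 = 'z': mode=DATA_DONE remaining=0 emitted=13 chunks_done=1
Byte 21 = 0x0D: mode=DATA_CR remaining=0 emitted=13 chunks_done=1
Byte 22 = 0x0A: mode=SIZE remaining=0 emitted=13 chunks_done=2
Byte 23 = '0': mode=SIZE remaining=0 emitted=13 chunks_done=2
Byte 24 = 0x0D: mode=SIZE_CR remaining=0 emitted=13 chunks_done=2
Byte 25 = 0x0A: mode=TERM remaining=0 emitted=13 chunks_done=2
Byte 26 = 0x0D: mode=TERM remaining=0 emitted=13 chunks_done=2

Answer: TERM 0 13 2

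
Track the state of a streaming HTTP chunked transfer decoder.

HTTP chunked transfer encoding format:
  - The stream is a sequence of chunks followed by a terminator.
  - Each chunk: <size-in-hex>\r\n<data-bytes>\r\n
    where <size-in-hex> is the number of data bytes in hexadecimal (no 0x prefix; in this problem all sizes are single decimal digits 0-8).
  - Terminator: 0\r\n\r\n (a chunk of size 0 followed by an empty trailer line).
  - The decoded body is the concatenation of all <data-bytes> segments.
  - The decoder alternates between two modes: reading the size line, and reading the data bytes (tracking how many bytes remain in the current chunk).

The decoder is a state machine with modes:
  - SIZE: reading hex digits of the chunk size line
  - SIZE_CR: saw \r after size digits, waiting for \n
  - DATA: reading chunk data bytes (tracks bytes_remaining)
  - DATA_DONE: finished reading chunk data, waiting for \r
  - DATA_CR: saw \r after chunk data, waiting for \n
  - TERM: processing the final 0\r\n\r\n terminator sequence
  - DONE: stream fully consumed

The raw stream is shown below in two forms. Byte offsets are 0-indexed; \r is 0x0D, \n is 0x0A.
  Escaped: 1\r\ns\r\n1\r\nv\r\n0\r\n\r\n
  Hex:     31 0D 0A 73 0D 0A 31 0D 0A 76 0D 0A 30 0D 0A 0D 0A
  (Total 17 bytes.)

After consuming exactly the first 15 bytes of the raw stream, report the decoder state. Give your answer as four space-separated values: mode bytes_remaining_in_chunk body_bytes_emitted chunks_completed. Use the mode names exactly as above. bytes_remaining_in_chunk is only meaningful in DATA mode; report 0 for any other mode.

Byte 0 = '1': mode=SIZE remaining=0 emitted=0 chunks_done=0
Byte 1 = 0x0D: mode=SIZE_CR remaining=0 emitted=0 chunks_done=0
Byte 2 = 0x0A: mode=DATA remaining=1 emitted=0 chunks_done=0
Byte 3 = 's': mode=DATA_DONE remaining=0 emitted=1 chunks_done=0
Byte 4 = 0x0D: mode=DATA_CR remaining=0 emitted=1 chunks_done=0
Byte 5 = 0x0A: mode=SIZE remaining=0 emitted=1 chunks_done=1
Byte 6 = '1': mode=SIZE remaining=0 emitted=1 chunks_done=1
Byte 7 = 0x0D: mode=SIZE_CR remaining=0 emitted=1 chunks_done=1
Byte 8 = 0x0A: mode=DATA remaining=1 emitted=1 chunks_done=1
Byte 9 = 'v': mode=DATA_DONE remaining=0 emitted=2 chunks_done=1
Byte 10 = 0x0D: mode=DATA_CR remaining=0 emitted=2 chunks_done=1
Byte 11 = 0x0A: mode=SIZE remaining=0 emitted=2 chunks_done=2
Byte 12 = '0': mode=SIZE remaining=0 emitted=2 chunks_done=2
Byte 13 = 0x0D: mode=SIZE_CR remaining=0 emitted=2 chunks_done=2
Byte 14 = 0x0A: mode=TERM remaining=0 emitted=2 chunks_done=2

Answer: TERM 0 2 2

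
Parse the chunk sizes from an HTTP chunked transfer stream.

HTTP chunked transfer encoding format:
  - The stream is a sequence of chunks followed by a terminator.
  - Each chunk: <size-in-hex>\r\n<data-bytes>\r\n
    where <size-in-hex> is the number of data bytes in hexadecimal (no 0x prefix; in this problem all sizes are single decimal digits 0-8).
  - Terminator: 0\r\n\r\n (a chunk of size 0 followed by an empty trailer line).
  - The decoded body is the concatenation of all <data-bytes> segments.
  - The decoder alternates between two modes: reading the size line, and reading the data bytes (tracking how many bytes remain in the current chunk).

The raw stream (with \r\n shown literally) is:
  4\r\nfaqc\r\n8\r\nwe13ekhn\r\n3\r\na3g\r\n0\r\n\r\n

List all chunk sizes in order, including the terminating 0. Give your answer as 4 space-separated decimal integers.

Chunk 1: stream[0..1]='4' size=0x4=4, data at stream[3..7]='faqc' -> body[0..4], body so far='faqc'
Chunk 2: stream[9..10]='8' size=0x8=8, data at stream[12..20]='we13ekhn' -> body[4..12], body so far='faqcwe13ekhn'
Chunk 3: stream[22..23]='3' size=0x3=3, data at stream[25..28]='a3g' -> body[12..15], body so far='faqcwe13ekhna3g'
Chunk 4: stream[30..31]='0' size=0 (terminator). Final body='faqcwe13ekhna3g' (15 bytes)

Answer: 4 8 3 0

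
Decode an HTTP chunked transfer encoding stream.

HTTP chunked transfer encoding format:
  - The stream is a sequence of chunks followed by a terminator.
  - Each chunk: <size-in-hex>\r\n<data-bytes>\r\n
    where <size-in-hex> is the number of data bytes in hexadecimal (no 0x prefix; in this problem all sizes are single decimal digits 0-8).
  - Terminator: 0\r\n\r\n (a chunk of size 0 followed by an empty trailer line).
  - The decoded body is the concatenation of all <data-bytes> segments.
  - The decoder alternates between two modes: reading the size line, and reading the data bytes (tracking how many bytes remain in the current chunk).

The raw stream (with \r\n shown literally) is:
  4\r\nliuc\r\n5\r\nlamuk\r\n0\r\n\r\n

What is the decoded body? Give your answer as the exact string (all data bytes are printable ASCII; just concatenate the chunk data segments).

Chunk 1: stream[0..1]='4' size=0x4=4, data at stream[3..7]='liuc' -> body[0..4], body so far='liuc'
Chunk 2: stream[9..10]='5' size=0x5=5, data at stream[12..17]='lamuk' -> body[4..9], body so far='liuclamuk'
Chunk 3: stream[19..20]='0' size=0 (terminator). Final body='liuclamuk' (9 bytes)

Answer: liuclamuk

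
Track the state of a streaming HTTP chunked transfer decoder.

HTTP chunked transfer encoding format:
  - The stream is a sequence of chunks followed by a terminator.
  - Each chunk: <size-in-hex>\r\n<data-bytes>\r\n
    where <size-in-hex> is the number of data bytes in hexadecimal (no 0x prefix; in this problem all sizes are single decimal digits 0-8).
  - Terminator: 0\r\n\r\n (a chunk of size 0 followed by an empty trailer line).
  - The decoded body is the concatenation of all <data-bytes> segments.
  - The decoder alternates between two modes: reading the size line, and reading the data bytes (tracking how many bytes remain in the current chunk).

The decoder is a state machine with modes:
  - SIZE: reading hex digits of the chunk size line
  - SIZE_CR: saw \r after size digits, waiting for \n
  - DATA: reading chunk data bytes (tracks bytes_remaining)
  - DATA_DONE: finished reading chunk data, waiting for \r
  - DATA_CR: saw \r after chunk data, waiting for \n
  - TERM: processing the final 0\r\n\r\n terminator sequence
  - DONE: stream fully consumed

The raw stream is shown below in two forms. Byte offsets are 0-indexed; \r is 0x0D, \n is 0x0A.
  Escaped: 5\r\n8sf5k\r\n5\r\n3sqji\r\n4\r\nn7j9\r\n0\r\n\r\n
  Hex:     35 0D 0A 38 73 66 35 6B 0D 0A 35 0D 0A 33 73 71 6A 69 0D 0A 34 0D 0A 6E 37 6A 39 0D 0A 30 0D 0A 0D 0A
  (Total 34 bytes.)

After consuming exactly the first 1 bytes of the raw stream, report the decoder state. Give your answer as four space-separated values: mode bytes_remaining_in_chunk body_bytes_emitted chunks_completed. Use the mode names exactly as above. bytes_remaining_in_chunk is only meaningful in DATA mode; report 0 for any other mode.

Answer: SIZE 0 0 0

Derivation:
Byte 0 = '5': mode=SIZE remaining=0 emitted=0 chunks_done=0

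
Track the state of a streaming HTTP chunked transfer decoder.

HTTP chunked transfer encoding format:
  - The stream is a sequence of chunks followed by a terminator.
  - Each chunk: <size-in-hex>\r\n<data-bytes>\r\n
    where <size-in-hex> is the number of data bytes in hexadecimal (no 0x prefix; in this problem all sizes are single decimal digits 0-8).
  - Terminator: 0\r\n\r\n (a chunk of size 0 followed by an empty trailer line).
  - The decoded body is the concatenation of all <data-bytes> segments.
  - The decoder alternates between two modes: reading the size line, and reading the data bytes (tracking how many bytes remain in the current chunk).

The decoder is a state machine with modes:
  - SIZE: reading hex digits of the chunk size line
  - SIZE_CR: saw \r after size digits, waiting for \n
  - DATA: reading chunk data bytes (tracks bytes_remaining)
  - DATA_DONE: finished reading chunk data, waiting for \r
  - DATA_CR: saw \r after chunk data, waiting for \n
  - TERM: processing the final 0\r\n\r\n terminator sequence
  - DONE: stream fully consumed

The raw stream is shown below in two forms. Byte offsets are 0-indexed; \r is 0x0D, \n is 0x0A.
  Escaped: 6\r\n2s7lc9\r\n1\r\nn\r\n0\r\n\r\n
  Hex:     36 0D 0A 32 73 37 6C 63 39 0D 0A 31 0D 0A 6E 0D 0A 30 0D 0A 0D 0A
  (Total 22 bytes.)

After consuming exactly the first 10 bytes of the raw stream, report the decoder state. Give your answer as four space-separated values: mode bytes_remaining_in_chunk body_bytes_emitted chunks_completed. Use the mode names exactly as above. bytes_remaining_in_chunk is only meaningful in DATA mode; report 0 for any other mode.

Answer: DATA_CR 0 6 0

Derivation:
Byte 0 = '6': mode=SIZE remaining=0 emitted=0 chunks_done=0
Byte 1 = 0x0D: mode=SIZE_CR remaining=0 emitted=0 chunks_done=0
Byte 2 = 0x0A: mode=DATA remaining=6 emitted=0 chunks_done=0
Byte 3 = '2': mode=DATA remaining=5 emitted=1 chunks_done=0
Byte 4 = 's': mode=DATA remaining=4 emitted=2 chunks_done=0
Byte 5 = '7': mode=DATA remaining=3 emitted=3 chunks_done=0
Byte 6 = 'l': mode=DATA remaining=2 emitted=4 chunks_done=0
Byte 7 = 'c': mode=DATA remaining=1 emitted=5 chunks_done=0
Byte 8 = '9': mode=DATA_DONE remaining=0 emitted=6 chunks_done=0
Byte 9 = 0x0D: mode=DATA_CR remaining=0 emitted=6 chunks_done=0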